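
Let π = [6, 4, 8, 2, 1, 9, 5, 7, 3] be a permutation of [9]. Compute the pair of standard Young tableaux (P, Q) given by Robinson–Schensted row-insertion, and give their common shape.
P = [1, 3, 7] / [2, 5, 9] / [4, 8] / [6];  Q = [1, 3, 6] / [2, 7, 8] / [4, 9] / [5];  common shape = (3, 3, 2, 1)

Row-insert the values π_1, π_2, … into P one at a time, bumping the leftmost entry strictly greater than the inserted value down to the next row. The recording tableau Q records, in position (i, j), the step at which that cell was added to P.
  Insert 6 (step 1): P = [6];  Q = [1]
  Insert 4 (step 2): P = [4] / [6];  Q = [1] / [2]
  Insert 8 (step 3): P = [4, 8] / [6];  Q = [1, 3] / [2]
  Insert 2 (step 4): P = [2, 8] / [4] / [6];  Q = [1, 3] / [2] / [4]
  Insert 1 (step 5): P = [1, 8] / [2] / [4] / [6];  Q = [1, 3] / [2] / [4] / [5]
  Insert 9 (step 6): P = [1, 8, 9] / [2] / [4] / [6];  Q = [1, 3, 6] / [2] / [4] / [5]
  Insert 5 (step 7): P = [1, 5, 9] / [2, 8] / [4] / [6];  Q = [1, 3, 6] / [2, 7] / [4] / [5]
  Insert 7 (step 8): P = [1, 5, 7] / [2, 8, 9] / [4] / [6];  Q = [1, 3, 6] / [2, 7, 8] / [4] / [5]
  Insert 3 (step 9): P = [1, 3, 7] / [2, 5, 9] / [4, 8] / [6];  Q = [1, 3, 6] / [2, 7, 8] / [4, 9] / [5]
Final shape: (3, 3, 2, 1).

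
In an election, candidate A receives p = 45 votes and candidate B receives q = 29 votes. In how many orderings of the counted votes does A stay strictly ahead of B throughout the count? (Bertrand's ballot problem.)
Strict-lead orderings = 67622004810892365568

Total orderings of the 74 votes with 45 for A: C(74, 45) = 312751772250377190752. By the Bertrand ballot formula (Cycle Lemma / reflection principle), the number of orderings in which A is strictly ahead of B throughout is (p − q)/(p + q) · C(p + q, p) = (45 − 29)/(45 + 29) · 312751772250377190752 = 67622004810892365568.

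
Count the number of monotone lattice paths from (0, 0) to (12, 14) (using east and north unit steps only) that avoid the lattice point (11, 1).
Number of paths = 9657532

Total paths from (0, 0) to (12, 14): C(26, 12) = 9657700. Paths through (11, 1): (paths (0, 0) → (11, 1)) × (paths (11, 1) → (12, 14)) = C(12, 11) · C(14, 1) = 12 · 14 = 168. Avoidance count = 9657700 − 168 = 9657532.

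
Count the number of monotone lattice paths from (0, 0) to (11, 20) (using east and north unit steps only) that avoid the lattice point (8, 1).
Number of paths = 84658455

Total paths from (0, 0) to (11, 20): C(31, 11) = 84672315. Paths through (8, 1): (paths (0, 0) → (8, 1)) × (paths (8, 1) → (11, 20)) = C(9, 8) · C(22, 3) = 9 · 1540 = 13860. Avoidance count = 84672315 − 13860 = 84658455.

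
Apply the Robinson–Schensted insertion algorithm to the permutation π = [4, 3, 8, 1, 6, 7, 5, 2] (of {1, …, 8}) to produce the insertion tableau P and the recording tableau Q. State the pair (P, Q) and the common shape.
P = [1, 2, 7] / [3, 5] / [4, 6] / [8];  Q = [1, 3, 6] / [2, 5] / [4, 7] / [8];  common shape = (3, 2, 2, 1)

Row-insert the values π_1, π_2, … into P one at a time, bumping the leftmost entry strictly greater than the inserted value down to the next row. The recording tableau Q records, in position (i, j), the step at which that cell was added to P.
  Insert 4 (step 1): P = [4];  Q = [1]
  Insert 3 (step 2): P = [3] / [4];  Q = [1] / [2]
  Insert 8 (step 3): P = [3, 8] / [4];  Q = [1, 3] / [2]
  Insert 1 (step 4): P = [1, 8] / [3] / [4];  Q = [1, 3] / [2] / [4]
  Insert 6 (step 5): P = [1, 6] / [3, 8] / [4];  Q = [1, 3] / [2, 5] / [4]
  Insert 7 (step 6): P = [1, 6, 7] / [3, 8] / [4];  Q = [1, 3, 6] / [2, 5] / [4]
  Insert 5 (step 7): P = [1, 5, 7] / [3, 6] / [4, 8];  Q = [1, 3, 6] / [2, 5] / [4, 7]
  Insert 2 (step 8): P = [1, 2, 7] / [3, 5] / [4, 6] / [8];  Q = [1, 3, 6] / [2, 5] / [4, 7] / [8]
Final shape: (3, 2, 2, 1).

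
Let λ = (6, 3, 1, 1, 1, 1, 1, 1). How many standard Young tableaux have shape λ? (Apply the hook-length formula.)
# SYT of shape (6, 3, 1, 1, 1, 1, 1, 1) = 43120

Hook-length formula: f^λ = n! / Π hook(c), product over all cells c of the Young diagram. For λ = (6, 3, 1, 1, 1, 1, 1, 1), n = 15 boxes. Hook lengths by row (left-to-right, top-to-bottom): [13, 6, 5, 3, 2, 1]; [9, 2, 1]; [6]; [5]; [4]; [3]; [2]; [1]. Product of hooks = 30326400. So f^λ = 15! / 30326400 = 1307674368000 / 30326400 = 43120.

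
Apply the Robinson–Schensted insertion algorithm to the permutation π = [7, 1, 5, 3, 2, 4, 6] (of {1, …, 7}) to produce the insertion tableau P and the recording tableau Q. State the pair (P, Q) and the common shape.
P = [1, 2, 4, 6] / [3] / [5] / [7];  Q = [1, 3, 6, 7] / [2] / [4] / [5];  common shape = (4, 1, 1, 1)

Row-insert the values π_1, π_2, … into P one at a time, bumping the leftmost entry strictly greater than the inserted value down to the next row. The recording tableau Q records, in position (i, j), the step at which that cell was added to P.
  Insert 7 (step 1): P = [7];  Q = [1]
  Insert 1 (step 2): P = [1] / [7];  Q = [1] / [2]
  Insert 5 (step 3): P = [1, 5] / [7];  Q = [1, 3] / [2]
  Insert 3 (step 4): P = [1, 3] / [5] / [7];  Q = [1, 3] / [2] / [4]
  Insert 2 (step 5): P = [1, 2] / [3] / [5] / [7];  Q = [1, 3] / [2] / [4] / [5]
  Insert 4 (step 6): P = [1, 2, 4] / [3] / [5] / [7];  Q = [1, 3, 6] / [2] / [4] / [5]
  Insert 6 (step 7): P = [1, 2, 4, 6] / [3] / [5] / [7];  Q = [1, 3, 6, 7] / [2] / [4] / [5]
Final shape: (4, 1, 1, 1).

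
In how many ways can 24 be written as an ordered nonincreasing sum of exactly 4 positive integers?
p(24, 4 parts) = 108

Partitions of n into exactly k parts are in bijection with partitions of n − k into at most k parts (subtract 1 from each part). So p(24, exactly 4) = p(20, parts ≤ 4). Computing via the recurrence p(m, j) = p(m, j−1) + p(m−j, j) gives 108.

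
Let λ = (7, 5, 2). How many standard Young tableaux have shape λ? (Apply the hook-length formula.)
# SYT of shape (7, 5, 2) = 14014

Hook-length formula: f^λ = n! / Π hook(c), product over all cells c of the Young diagram. For λ = (7, 5, 2), n = 14 boxes. Hook lengths by row (left-to-right, top-to-bottom): [9, 8, 6, 5, 4, 2, 1]; [6, 5, 3, 2, 1]; [2, 1]. Product of hooks = 6220800. So f^λ = 14! / 6220800 = 87178291200 / 6220800 = 14014.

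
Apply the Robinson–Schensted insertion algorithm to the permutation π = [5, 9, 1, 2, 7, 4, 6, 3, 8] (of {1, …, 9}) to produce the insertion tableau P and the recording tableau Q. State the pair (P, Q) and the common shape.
P = [1, 2, 3, 6, 8] / [4, 7] / [5] / [9];  Q = [1, 2, 5, 7, 9] / [3, 4] / [6] / [8];  common shape = (5, 2, 1, 1)

Row-insert the values π_1, π_2, … into P one at a time, bumping the leftmost entry strictly greater than the inserted value down to the next row. The recording tableau Q records, in position (i, j), the step at which that cell was added to P.
  Insert 5 (step 1): P = [5];  Q = [1]
  Insert 9 (step 2): P = [5, 9];  Q = [1, 2]
  Insert 1 (step 3): P = [1, 9] / [5];  Q = [1, 2] / [3]
  Insert 2 (step 4): P = [1, 2] / [5, 9];  Q = [1, 2] / [3, 4]
  Insert 7 (step 5): P = [1, 2, 7] / [5, 9];  Q = [1, 2, 5] / [3, 4]
  Insert 4 (step 6): P = [1, 2, 4] / [5, 7] / [9];  Q = [1, 2, 5] / [3, 4] / [6]
  Insert 6 (step 7): P = [1, 2, 4, 6] / [5, 7] / [9];  Q = [1, 2, 5, 7] / [3, 4] / [6]
  Insert 3 (step 8): P = [1, 2, 3, 6] / [4, 7] / [5] / [9];  Q = [1, 2, 5, 7] / [3, 4] / [6] / [8]
  Insert 8 (step 9): P = [1, 2, 3, 6, 8] / [4, 7] / [5] / [9];  Q = [1, 2, 5, 7, 9] / [3, 4] / [6] / [8]
Final shape: (5, 2, 1, 1).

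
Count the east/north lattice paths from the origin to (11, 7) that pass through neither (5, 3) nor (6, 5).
Number of paths = 13890

Inclusion–exclusion. Total paths: C(18, 11) = 31824. Through P₁: C(8, 5)·C(10, 6) = 11760. Through P₂: C(11, 6)·C(7, 5) = 9702. Since P₁ is strictly southwest of P₂, a monotone path through both must visit P₁ then P₂; paths through both = C(8, 5)·C(3, 1)·C(7, 5) = 3528. Avoid both = 31824 − 11760 − 9702 + 3528 = 13890.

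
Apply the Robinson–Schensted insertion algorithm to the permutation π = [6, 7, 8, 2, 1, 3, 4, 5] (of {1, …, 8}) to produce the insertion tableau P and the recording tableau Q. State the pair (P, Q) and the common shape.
P = [1, 3, 4, 5] / [2, 7, 8] / [6];  Q = [1, 2, 3, 8] / [4, 6, 7] / [5];  common shape = (4, 3, 1)

Row-insert the values π_1, π_2, … into P one at a time, bumping the leftmost entry strictly greater than the inserted value down to the next row. The recording tableau Q records, in position (i, j), the step at which that cell was added to P.
  Insert 6 (step 1): P = [6];  Q = [1]
  Insert 7 (step 2): P = [6, 7];  Q = [1, 2]
  Insert 8 (step 3): P = [6, 7, 8];  Q = [1, 2, 3]
  Insert 2 (step 4): P = [2, 7, 8] / [6];  Q = [1, 2, 3] / [4]
  Insert 1 (step 5): P = [1, 7, 8] / [2] / [6];  Q = [1, 2, 3] / [4] / [5]
  Insert 3 (step 6): P = [1, 3, 8] / [2, 7] / [6];  Q = [1, 2, 3] / [4, 6] / [5]
  Insert 4 (step 7): P = [1, 3, 4] / [2, 7, 8] / [6];  Q = [1, 2, 3] / [4, 6, 7] / [5]
  Insert 5 (step 8): P = [1, 3, 4, 5] / [2, 7, 8] / [6];  Q = [1, 2, 3, 8] / [4, 6, 7] / [5]
Final shape: (4, 3, 1).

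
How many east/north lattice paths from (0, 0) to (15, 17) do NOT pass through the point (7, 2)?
Number of paths = 548071416

Total paths from (0, 0) to (15, 17): C(32, 15) = 565722720. Paths through (7, 2): (paths (0, 0) → (7, 2)) × (paths (7, 2) → (15, 17)) = C(9, 7) · C(23, 8) = 36 · 490314 = 17651304. Avoidance count = 565722720 − 17651304 = 548071416.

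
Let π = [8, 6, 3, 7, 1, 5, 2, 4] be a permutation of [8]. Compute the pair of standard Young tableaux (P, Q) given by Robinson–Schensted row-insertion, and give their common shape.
P = [1, 2, 4] / [3, 5] / [6, 7] / [8];  Q = [1, 4, 8] / [2, 6] / [3, 7] / [5];  common shape = (3, 2, 2, 1)

Row-insert the values π_1, π_2, … into P one at a time, bumping the leftmost entry strictly greater than the inserted value down to the next row. The recording tableau Q records, in position (i, j), the step at which that cell was added to P.
  Insert 8 (step 1): P = [8];  Q = [1]
  Insert 6 (step 2): P = [6] / [8];  Q = [1] / [2]
  Insert 3 (step 3): P = [3] / [6] / [8];  Q = [1] / [2] / [3]
  Insert 7 (step 4): P = [3, 7] / [6] / [8];  Q = [1, 4] / [2] / [3]
  Insert 1 (step 5): P = [1, 7] / [3] / [6] / [8];  Q = [1, 4] / [2] / [3] / [5]
  Insert 5 (step 6): P = [1, 5] / [3, 7] / [6] / [8];  Q = [1, 4] / [2, 6] / [3] / [5]
  Insert 2 (step 7): P = [1, 2] / [3, 5] / [6, 7] / [8];  Q = [1, 4] / [2, 6] / [3, 7] / [5]
  Insert 4 (step 8): P = [1, 2, 4] / [3, 5] / [6, 7] / [8];  Q = [1, 4, 8] / [2, 6] / [3, 7] / [5]
Final shape: (3, 2, 2, 1).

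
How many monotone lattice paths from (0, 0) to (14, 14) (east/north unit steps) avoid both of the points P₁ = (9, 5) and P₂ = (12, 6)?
Number of paths = 35633576

Inclusion–exclusion. Total paths: C(28, 14) = 40116600. Through P₁: C(14, 9)·C(14, 5) = 4008004. Through P₂: C(18, 12)·C(10, 2) = 835380. Since P₁ is strictly southwest of P₂, a monotone path through both must visit P₁ then P₂; paths through both = C(14, 9)·C(4, 3)·C(10, 2) = 360360. Avoid both = 40116600 − 4008004 − 835380 + 360360 = 35633576.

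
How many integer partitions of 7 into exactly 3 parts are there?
p(7, 3 parts) = 4

Partitions of n into exactly k parts ↔ partitions of n − k into at most k parts (subtract 1 from each part). For n = 7, k = 3, the partitions are: 5+1+1, 4+2+1, 3+3+1, 3+2+2. Count = 4.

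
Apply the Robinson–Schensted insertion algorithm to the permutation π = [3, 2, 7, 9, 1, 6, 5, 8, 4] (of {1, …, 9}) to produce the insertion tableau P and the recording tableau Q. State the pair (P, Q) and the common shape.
P = [1, 4, 8] / [2, 5, 9] / [3, 6] / [7];  Q = [1, 3, 4] / [2, 6, 8] / [5, 7] / [9];  common shape = (3, 3, 2, 1)

Row-insert the values π_1, π_2, … into P one at a time, bumping the leftmost entry strictly greater than the inserted value down to the next row. The recording tableau Q records, in position (i, j), the step at which that cell was added to P.
  Insert 3 (step 1): P = [3];  Q = [1]
  Insert 2 (step 2): P = [2] / [3];  Q = [1] / [2]
  Insert 7 (step 3): P = [2, 7] / [3];  Q = [1, 3] / [2]
  Insert 9 (step 4): P = [2, 7, 9] / [3];  Q = [1, 3, 4] / [2]
  Insert 1 (step 5): P = [1, 7, 9] / [2] / [3];  Q = [1, 3, 4] / [2] / [5]
  Insert 6 (step 6): P = [1, 6, 9] / [2, 7] / [3];  Q = [1, 3, 4] / [2, 6] / [5]
  Insert 5 (step 7): P = [1, 5, 9] / [2, 6] / [3, 7];  Q = [1, 3, 4] / [2, 6] / [5, 7]
  Insert 8 (step 8): P = [1, 5, 8] / [2, 6, 9] / [3, 7];  Q = [1, 3, 4] / [2, 6, 8] / [5, 7]
  Insert 4 (step 9): P = [1, 4, 8] / [2, 5, 9] / [3, 6] / [7];  Q = [1, 3, 4] / [2, 6, 8] / [5, 7] / [9]
Final shape: (3, 3, 2, 1).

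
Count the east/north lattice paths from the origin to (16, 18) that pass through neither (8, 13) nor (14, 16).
Number of paths = 1172092710

Inclusion–exclusion. Total paths: C(34, 16) = 2203961430. Through P₁: C(21, 8)·C(13, 8) = 261891630. Through P₂: C(30, 14)·C(4, 2) = 872536050. Since P₁ is strictly southwest of P₂, a monotone path through both must visit P₁ then P₂; paths through both = C(21, 8)·C(9, 6)·C(4, 2) = 102558960. Avoid both = 2203961430 − 261891630 − 872536050 + 102558960 = 1172092710.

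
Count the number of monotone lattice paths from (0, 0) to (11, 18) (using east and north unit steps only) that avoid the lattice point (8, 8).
Number of paths = 30916470

Total paths from (0, 0) to (11, 18): C(29, 11) = 34597290. Paths through (8, 8): (paths (0, 0) → (8, 8)) × (paths (8, 8) → (11, 18)) = C(16, 8) · C(13, 3) = 12870 · 286 = 3680820. Avoidance count = 34597290 − 3680820 = 30916470.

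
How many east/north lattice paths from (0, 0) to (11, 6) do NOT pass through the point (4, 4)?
Number of paths = 9856

Total paths from (0, 0) to (11, 6): C(17, 11) = 12376. Paths through (4, 4): (paths (0, 0) → (4, 4)) × (paths (4, 4) → (11, 6)) = C(8, 4) · C(9, 7) = 70 · 36 = 2520. Avoidance count = 12376 − 2520 = 9856.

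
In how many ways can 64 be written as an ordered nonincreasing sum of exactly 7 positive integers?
p(64, 7 parts) = 34082

Partitions of n into exactly k parts are in bijection with partitions of n − k into at most k parts (subtract 1 from each part). So p(64, exactly 7) = p(57, parts ≤ 7). Computing via the recurrence p(m, j) = p(m, j−1) + p(m−j, j) gives 34082.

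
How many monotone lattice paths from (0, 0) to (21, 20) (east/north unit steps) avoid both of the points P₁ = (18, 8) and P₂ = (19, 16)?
Number of paths = 207730074970

Inclusion–exclusion. Total paths: C(41, 21) = 269128937220. Through P₁: C(26, 18)·C(15, 3) = 710835125. Through P₂: C(35, 19)·C(6, 2) = 60898934250. Since P₁ is strictly southwest of P₂, a monotone path through both must visit P₁ then P₂; paths through both = C(26, 18)·C(9, 1)·C(6, 2) = 210907125. Avoid both = 269128937220 − 710835125 − 60898934250 + 210907125 = 207730074970.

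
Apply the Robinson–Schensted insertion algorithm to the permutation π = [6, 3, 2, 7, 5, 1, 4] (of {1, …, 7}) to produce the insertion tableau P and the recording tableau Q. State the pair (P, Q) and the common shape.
P = [1, 4] / [2, 5] / [3, 7] / [6];  Q = [1, 4] / [2, 5] / [3, 7] / [6];  common shape = (2, 2, 2, 1)

Row-insert the values π_1, π_2, … into P one at a time, bumping the leftmost entry strictly greater than the inserted value down to the next row. The recording tableau Q records, in position (i, j), the step at which that cell was added to P.
  Insert 6 (step 1): P = [6];  Q = [1]
  Insert 3 (step 2): P = [3] / [6];  Q = [1] / [2]
  Insert 2 (step 3): P = [2] / [3] / [6];  Q = [1] / [2] / [3]
  Insert 7 (step 4): P = [2, 7] / [3] / [6];  Q = [1, 4] / [2] / [3]
  Insert 5 (step 5): P = [2, 5] / [3, 7] / [6];  Q = [1, 4] / [2, 5] / [3]
  Insert 1 (step 6): P = [1, 5] / [2, 7] / [3] / [6];  Q = [1, 4] / [2, 5] / [3] / [6]
  Insert 4 (step 7): P = [1, 4] / [2, 5] / [3, 7] / [6];  Q = [1, 4] / [2, 5] / [3, 7] / [6]
Final shape: (2, 2, 2, 1).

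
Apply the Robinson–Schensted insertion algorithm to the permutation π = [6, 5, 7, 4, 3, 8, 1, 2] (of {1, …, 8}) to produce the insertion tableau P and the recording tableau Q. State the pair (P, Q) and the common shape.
P = [1, 2, 8] / [3, 7] / [4] / [5] / [6];  Q = [1, 3, 6] / [2, 8] / [4] / [5] / [7];  common shape = (3, 2, 1, 1, 1)

Row-insert the values π_1, π_2, … into P one at a time, bumping the leftmost entry strictly greater than the inserted value down to the next row. The recording tableau Q records, in position (i, j), the step at which that cell was added to P.
  Insert 6 (step 1): P = [6];  Q = [1]
  Insert 5 (step 2): P = [5] / [6];  Q = [1] / [2]
  Insert 7 (step 3): P = [5, 7] / [6];  Q = [1, 3] / [2]
  Insert 4 (step 4): P = [4, 7] / [5] / [6];  Q = [1, 3] / [2] / [4]
  Insert 3 (step 5): P = [3, 7] / [4] / [5] / [6];  Q = [1, 3] / [2] / [4] / [5]
  Insert 8 (step 6): P = [3, 7, 8] / [4] / [5] / [6];  Q = [1, 3, 6] / [2] / [4] / [5]
  Insert 1 (step 7): P = [1, 7, 8] / [3] / [4] / [5] / [6];  Q = [1, 3, 6] / [2] / [4] / [5] / [7]
  Insert 2 (step 8): P = [1, 2, 8] / [3, 7] / [4] / [5] / [6];  Q = [1, 3, 6] / [2, 8] / [4] / [5] / [7]
Final shape: (3, 2, 1, 1, 1).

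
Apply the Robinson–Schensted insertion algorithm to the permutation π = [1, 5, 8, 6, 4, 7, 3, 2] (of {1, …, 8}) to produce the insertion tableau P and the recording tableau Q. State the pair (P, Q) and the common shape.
P = [1, 2, 6, 7] / [3] / [4] / [5] / [8];  Q = [1, 2, 3, 6] / [4] / [5] / [7] / [8];  common shape = (4, 1, 1, 1, 1)

Row-insert the values π_1, π_2, … into P one at a time, bumping the leftmost entry strictly greater than the inserted value down to the next row. The recording tableau Q records, in position (i, j), the step at which that cell was added to P.
  Insert 1 (step 1): P = [1];  Q = [1]
  Insert 5 (step 2): P = [1, 5];  Q = [1, 2]
  Insert 8 (step 3): P = [1, 5, 8];  Q = [1, 2, 3]
  Insert 6 (step 4): P = [1, 5, 6] / [8];  Q = [1, 2, 3] / [4]
  Insert 4 (step 5): P = [1, 4, 6] / [5] / [8];  Q = [1, 2, 3] / [4] / [5]
  Insert 7 (step 6): P = [1, 4, 6, 7] / [5] / [8];  Q = [1, 2, 3, 6] / [4] / [5]
  Insert 3 (step 7): P = [1, 3, 6, 7] / [4] / [5] / [8];  Q = [1, 2, 3, 6] / [4] / [5] / [7]
  Insert 2 (step 8): P = [1, 2, 6, 7] / [3] / [4] / [5] / [8];  Q = [1, 2, 3, 6] / [4] / [5] / [7] / [8]
Final shape: (4, 1, 1, 1, 1).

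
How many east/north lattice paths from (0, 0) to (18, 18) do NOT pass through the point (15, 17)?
Number of paths = 6812244420

Total paths from (0, 0) to (18, 18): C(36, 18) = 9075135300. Paths through (15, 17): (paths (0, 0) → (15, 17)) × (paths (15, 17) → (18, 18)) = C(32, 15) · C(4, 3) = 565722720 · 4 = 2262890880. Avoidance count = 9075135300 − 2262890880 = 6812244420.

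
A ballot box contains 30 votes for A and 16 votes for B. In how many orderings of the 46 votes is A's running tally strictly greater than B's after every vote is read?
Strict-lead orderings = 301758997386

Total orderings of the 46 votes with 30 for A: C(46, 30) = 991493848554. By the Bertrand ballot formula (Cycle Lemma / reflection principle), the number of orderings in which A is strictly ahead of B throughout is (p − q)/(p + q) · C(p + q, p) = (30 − 16)/(30 + 16) · 991493848554 = 301758997386.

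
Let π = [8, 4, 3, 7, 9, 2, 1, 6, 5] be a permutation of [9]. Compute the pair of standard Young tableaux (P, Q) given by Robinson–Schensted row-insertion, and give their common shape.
P = [1, 5, 9] / [2, 6] / [3, 7] / [4] / [8];  Q = [1, 4, 5] / [2, 8] / [3, 9] / [6] / [7];  common shape = (3, 2, 2, 1, 1)

Row-insert the values π_1, π_2, … into P one at a time, bumping the leftmost entry strictly greater than the inserted value down to the next row. The recording tableau Q records, in position (i, j), the step at which that cell was added to P.
  Insert 8 (step 1): P = [8];  Q = [1]
  Insert 4 (step 2): P = [4] / [8];  Q = [1] / [2]
  Insert 3 (step 3): P = [3] / [4] / [8];  Q = [1] / [2] / [3]
  Insert 7 (step 4): P = [3, 7] / [4] / [8];  Q = [1, 4] / [2] / [3]
  Insert 9 (step 5): P = [3, 7, 9] / [4] / [8];  Q = [1, 4, 5] / [2] / [3]
  Insert 2 (step 6): P = [2, 7, 9] / [3] / [4] / [8];  Q = [1, 4, 5] / [2] / [3] / [6]
  Insert 1 (step 7): P = [1, 7, 9] / [2] / [3] / [4] / [8];  Q = [1, 4, 5] / [2] / [3] / [6] / [7]
  Insert 6 (step 8): P = [1, 6, 9] / [2, 7] / [3] / [4] / [8];  Q = [1, 4, 5] / [2, 8] / [3] / [6] / [7]
  Insert 5 (step 9): P = [1, 5, 9] / [2, 6] / [3, 7] / [4] / [8];  Q = [1, 4, 5] / [2, 8] / [3, 9] / [6] / [7]
Final shape: (3, 2, 2, 1, 1).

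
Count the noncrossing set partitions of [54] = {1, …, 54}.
C_54 = 451959718027953471447609509424

These noncrossing partitions are counted by the Catalan number C_n = (1/(n + 1)) · C(2n, n). For n = 54: C_54 = (1/55) · C(108, 54) = 24857784491537440929618523018320/55 = 451959718027953471447609509424.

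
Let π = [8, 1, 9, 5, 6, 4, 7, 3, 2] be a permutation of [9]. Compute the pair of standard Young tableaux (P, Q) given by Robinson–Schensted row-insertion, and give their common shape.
P = [1, 2, 6, 7] / [3, 9] / [4] / [5] / [8];  Q = [1, 3, 5, 7] / [2, 4] / [6] / [8] / [9];  common shape = (4, 2, 1, 1, 1)

Row-insert the values π_1, π_2, … into P one at a time, bumping the leftmost entry strictly greater than the inserted value down to the next row. The recording tableau Q records, in position (i, j), the step at which that cell was added to P.
  Insert 8 (step 1): P = [8];  Q = [1]
  Insert 1 (step 2): P = [1] / [8];  Q = [1] / [2]
  Insert 9 (step 3): P = [1, 9] / [8];  Q = [1, 3] / [2]
  Insert 5 (step 4): P = [1, 5] / [8, 9];  Q = [1, 3] / [2, 4]
  Insert 6 (step 5): P = [1, 5, 6] / [8, 9];  Q = [1, 3, 5] / [2, 4]
  Insert 4 (step 6): P = [1, 4, 6] / [5, 9] / [8];  Q = [1, 3, 5] / [2, 4] / [6]
  Insert 7 (step 7): P = [1, 4, 6, 7] / [5, 9] / [8];  Q = [1, 3, 5, 7] / [2, 4] / [6]
  Insert 3 (step 8): P = [1, 3, 6, 7] / [4, 9] / [5] / [8];  Q = [1, 3, 5, 7] / [2, 4] / [6] / [8]
  Insert 2 (step 9): P = [1, 2, 6, 7] / [3, 9] / [4] / [5] / [8];  Q = [1, 3, 5, 7] / [2, 4] / [6] / [8] / [9]
Final shape: (4, 2, 1, 1, 1).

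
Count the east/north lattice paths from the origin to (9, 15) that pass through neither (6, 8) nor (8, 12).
Number of paths = 623444

Inclusion–exclusion. Total paths: C(24, 9) = 1307504. Through P₁: C(14, 6)·C(10, 3) = 360360. Through P₂: C(20, 8)·C(4, 1) = 503880. Since P₁ is strictly southwest of P₂, a monotone path through both must visit P₁ then P₂; paths through both = C(14, 6)·C(6, 2)·C(4, 1) = 180180. Avoid both = 1307504 − 360360 − 503880 + 180180 = 623444.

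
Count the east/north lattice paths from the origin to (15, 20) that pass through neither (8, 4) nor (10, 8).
Number of paths = 2901761841

Inclusion–exclusion. Total paths: C(35, 15) = 3247943160. Through P₁: C(12, 8)·C(23, 7) = 121352715. Through P₂: C(18, 10)·C(17, 5) = 270774504. Since P₁ is strictly southwest of P₂, a monotone path through both must visit P₁ then P₂; paths through both = C(12, 8)·C(6, 2)·C(17, 5) = 45945900. Avoid both = 3247943160 − 121352715 − 270774504 + 45945900 = 2901761841.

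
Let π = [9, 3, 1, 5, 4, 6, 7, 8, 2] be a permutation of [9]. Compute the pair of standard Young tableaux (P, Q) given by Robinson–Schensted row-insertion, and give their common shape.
P = [1, 2, 6, 7, 8] / [3, 4] / [5] / [9];  Q = [1, 4, 6, 7, 8] / [2, 5] / [3] / [9];  common shape = (5, 2, 1, 1)

Row-insert the values π_1, π_2, … into P one at a time, bumping the leftmost entry strictly greater than the inserted value down to the next row. The recording tableau Q records, in position (i, j), the step at which that cell was added to P.
  Insert 9 (step 1): P = [9];  Q = [1]
  Insert 3 (step 2): P = [3] / [9];  Q = [1] / [2]
  Insert 1 (step 3): P = [1] / [3] / [9];  Q = [1] / [2] / [3]
  Insert 5 (step 4): P = [1, 5] / [3] / [9];  Q = [1, 4] / [2] / [3]
  Insert 4 (step 5): P = [1, 4] / [3, 5] / [9];  Q = [1, 4] / [2, 5] / [3]
  Insert 6 (step 6): P = [1, 4, 6] / [3, 5] / [9];  Q = [1, 4, 6] / [2, 5] / [3]
  Insert 7 (step 7): P = [1, 4, 6, 7] / [3, 5] / [9];  Q = [1, 4, 6, 7] / [2, 5] / [3]
  Insert 8 (step 8): P = [1, 4, 6, 7, 8] / [3, 5] / [9];  Q = [1, 4, 6, 7, 8] / [2, 5] / [3]
  Insert 2 (step 9): P = [1, 2, 6, 7, 8] / [3, 4] / [5] / [9];  Q = [1, 4, 6, 7, 8] / [2, 5] / [3] / [9]
Final shape: (5, 2, 1, 1).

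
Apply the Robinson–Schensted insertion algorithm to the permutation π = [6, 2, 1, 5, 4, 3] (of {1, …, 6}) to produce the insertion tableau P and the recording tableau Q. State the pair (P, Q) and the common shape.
P = [1, 3] / [2, 4] / [5] / [6];  Q = [1, 4] / [2, 5] / [3] / [6];  common shape = (2, 2, 1, 1)

Row-insert the values π_1, π_2, … into P one at a time, bumping the leftmost entry strictly greater than the inserted value down to the next row. The recording tableau Q records, in position (i, j), the step at which that cell was added to P.
  Insert 6 (step 1): P = [6];  Q = [1]
  Insert 2 (step 2): P = [2] / [6];  Q = [1] / [2]
  Insert 1 (step 3): P = [1] / [2] / [6];  Q = [1] / [2] / [3]
  Insert 5 (step 4): P = [1, 5] / [2] / [6];  Q = [1, 4] / [2] / [3]
  Insert 4 (step 5): P = [1, 4] / [2, 5] / [6];  Q = [1, 4] / [2, 5] / [3]
  Insert 3 (step 6): P = [1, 3] / [2, 4] / [5] / [6];  Q = [1, 4] / [2, 5] / [3] / [6]
Final shape: (2, 2, 1, 1).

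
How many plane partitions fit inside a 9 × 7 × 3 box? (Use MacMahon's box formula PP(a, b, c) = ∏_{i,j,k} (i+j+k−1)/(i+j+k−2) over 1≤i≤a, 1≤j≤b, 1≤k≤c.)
PP(9, 7, 3) = 24584605760

Evaluate the triple product over i = 1..9, j = 1..7, k = 1..3. The factors are (2/1) · (3/2) · (4/3) · (3/2) · (4/3) · (5/4) · (4/3) · (5/4) · … (189 factors total). The numerators and denominators telescope so the product is an integer; carrying out the multiplication exactly gives PP(9, 7, 3) = 24584605760.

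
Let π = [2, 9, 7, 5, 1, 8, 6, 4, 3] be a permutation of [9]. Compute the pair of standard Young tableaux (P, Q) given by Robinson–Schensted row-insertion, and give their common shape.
P = [1, 3, 6] / [2, 4] / [5, 8] / [7] / [9];  Q = [1, 2, 6] / [3, 7] / [4, 8] / [5] / [9];  common shape = (3, 2, 2, 1, 1)

Row-insert the values π_1, π_2, … into P one at a time, bumping the leftmost entry strictly greater than the inserted value down to the next row. The recording tableau Q records, in position (i, j), the step at which that cell was added to P.
  Insert 2 (step 1): P = [2];  Q = [1]
  Insert 9 (step 2): P = [2, 9];  Q = [1, 2]
  Insert 7 (step 3): P = [2, 7] / [9];  Q = [1, 2] / [3]
  Insert 5 (step 4): P = [2, 5] / [7] / [9];  Q = [1, 2] / [3] / [4]
  Insert 1 (step 5): P = [1, 5] / [2] / [7] / [9];  Q = [1, 2] / [3] / [4] / [5]
  Insert 8 (step 6): P = [1, 5, 8] / [2] / [7] / [9];  Q = [1, 2, 6] / [3] / [4] / [5]
  Insert 6 (step 7): P = [1, 5, 6] / [2, 8] / [7] / [9];  Q = [1, 2, 6] / [3, 7] / [4] / [5]
  Insert 4 (step 8): P = [1, 4, 6] / [2, 5] / [7, 8] / [9];  Q = [1, 2, 6] / [3, 7] / [4, 8] / [5]
  Insert 3 (step 9): P = [1, 3, 6] / [2, 4] / [5, 8] / [7] / [9];  Q = [1, 2, 6] / [3, 7] / [4, 8] / [5] / [9]
Final shape: (3, 2, 2, 1, 1).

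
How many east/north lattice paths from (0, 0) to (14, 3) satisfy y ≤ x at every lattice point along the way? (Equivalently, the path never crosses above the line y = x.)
Number of paths = 544

By the reflection principle (André's argument), the number of monotone paths to (14, 3) with n ≤ m that never go above y = x is C(17, 14) − C(17, 15) = 680 − 136 = 544.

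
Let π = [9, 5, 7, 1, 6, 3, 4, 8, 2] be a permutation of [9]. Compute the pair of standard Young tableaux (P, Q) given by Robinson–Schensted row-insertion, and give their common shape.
P = [1, 2, 4, 8] / [3, 6] / [5] / [7] / [9];  Q = [1, 3, 7, 8] / [2, 5] / [4] / [6] / [9];  common shape = (4, 2, 1, 1, 1)

Row-insert the values π_1, π_2, … into P one at a time, bumping the leftmost entry strictly greater than the inserted value down to the next row. The recording tableau Q records, in position (i, j), the step at which that cell was added to P.
  Insert 9 (step 1): P = [9];  Q = [1]
  Insert 5 (step 2): P = [5] / [9];  Q = [1] / [2]
  Insert 7 (step 3): P = [5, 7] / [9];  Q = [1, 3] / [2]
  Insert 1 (step 4): P = [1, 7] / [5] / [9];  Q = [1, 3] / [2] / [4]
  Insert 6 (step 5): P = [1, 6] / [5, 7] / [9];  Q = [1, 3] / [2, 5] / [4]
  Insert 3 (step 6): P = [1, 3] / [5, 6] / [7] / [9];  Q = [1, 3] / [2, 5] / [4] / [6]
  Insert 4 (step 7): P = [1, 3, 4] / [5, 6] / [7] / [9];  Q = [1, 3, 7] / [2, 5] / [4] / [6]
  Insert 8 (step 8): P = [1, 3, 4, 8] / [5, 6] / [7] / [9];  Q = [1, 3, 7, 8] / [2, 5] / [4] / [6]
  Insert 2 (step 9): P = [1, 2, 4, 8] / [3, 6] / [5] / [7] / [9];  Q = [1, 3, 7, 8] / [2, 5] / [4] / [6] / [9]
Final shape: (4, 2, 1, 1, 1).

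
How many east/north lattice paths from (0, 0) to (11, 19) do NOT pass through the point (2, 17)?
Number of paths = 54617895

Total paths from (0, 0) to (11, 19): C(30, 11) = 54627300. Paths through (2, 17): (paths (0, 0) → (2, 17)) × (paths (2, 17) → (11, 19)) = C(19, 2) · C(11, 9) = 171 · 55 = 9405. Avoidance count = 54627300 − 9405 = 54617895.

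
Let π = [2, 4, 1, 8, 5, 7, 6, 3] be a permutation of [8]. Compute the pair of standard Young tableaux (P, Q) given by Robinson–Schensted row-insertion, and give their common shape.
P = [1, 3, 5, 6] / [2, 4] / [7] / [8];  Q = [1, 2, 4, 6] / [3, 5] / [7] / [8];  common shape = (4, 2, 1, 1)

Row-insert the values π_1, π_2, … into P one at a time, bumping the leftmost entry strictly greater than the inserted value down to the next row. The recording tableau Q records, in position (i, j), the step at which that cell was added to P.
  Insert 2 (step 1): P = [2];  Q = [1]
  Insert 4 (step 2): P = [2, 4];  Q = [1, 2]
  Insert 1 (step 3): P = [1, 4] / [2];  Q = [1, 2] / [3]
  Insert 8 (step 4): P = [1, 4, 8] / [2];  Q = [1, 2, 4] / [3]
  Insert 5 (step 5): P = [1, 4, 5] / [2, 8];  Q = [1, 2, 4] / [3, 5]
  Insert 7 (step 6): P = [1, 4, 5, 7] / [2, 8];  Q = [1, 2, 4, 6] / [3, 5]
  Insert 6 (step 7): P = [1, 4, 5, 6] / [2, 7] / [8];  Q = [1, 2, 4, 6] / [3, 5] / [7]
  Insert 3 (step 8): P = [1, 3, 5, 6] / [2, 4] / [7] / [8];  Q = [1, 2, 4, 6] / [3, 5] / [7] / [8]
Final shape: (4, 2, 1, 1).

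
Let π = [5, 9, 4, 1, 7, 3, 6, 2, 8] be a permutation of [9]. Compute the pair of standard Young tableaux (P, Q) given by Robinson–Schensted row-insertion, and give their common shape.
P = [1, 2, 6, 8] / [3, 7] / [4, 9] / [5];  Q = [1, 2, 7, 9] / [3, 5] / [4, 6] / [8];  common shape = (4, 2, 2, 1)

Row-insert the values π_1, π_2, … into P one at a time, bumping the leftmost entry strictly greater than the inserted value down to the next row. The recording tableau Q records, in position (i, j), the step at which that cell was added to P.
  Insert 5 (step 1): P = [5];  Q = [1]
  Insert 9 (step 2): P = [5, 9];  Q = [1, 2]
  Insert 4 (step 3): P = [4, 9] / [5];  Q = [1, 2] / [3]
  Insert 1 (step 4): P = [1, 9] / [4] / [5];  Q = [1, 2] / [3] / [4]
  Insert 7 (step 5): P = [1, 7] / [4, 9] / [5];  Q = [1, 2] / [3, 5] / [4]
  Insert 3 (step 6): P = [1, 3] / [4, 7] / [5, 9];  Q = [1, 2] / [3, 5] / [4, 6]
  Insert 6 (step 7): P = [1, 3, 6] / [4, 7] / [5, 9];  Q = [1, 2, 7] / [3, 5] / [4, 6]
  Insert 2 (step 8): P = [1, 2, 6] / [3, 7] / [4, 9] / [5];  Q = [1, 2, 7] / [3, 5] / [4, 6] / [8]
  Insert 8 (step 9): P = [1, 2, 6, 8] / [3, 7] / [4, 9] / [5];  Q = [1, 2, 7, 9] / [3, 5] / [4, 6] / [8]
Final shape: (4, 2, 2, 1).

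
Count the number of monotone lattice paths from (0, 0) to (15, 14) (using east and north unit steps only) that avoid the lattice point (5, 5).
Number of paths = 54279504

Total paths from (0, 0) to (15, 14): C(29, 15) = 77558760. Paths through (5, 5): (paths (0, 0) → (5, 5)) × (paths (5, 5) → (15, 14)) = C(10, 5) · C(19, 10) = 252 · 92378 = 23279256. Avoidance count = 77558760 − 23279256 = 54279504.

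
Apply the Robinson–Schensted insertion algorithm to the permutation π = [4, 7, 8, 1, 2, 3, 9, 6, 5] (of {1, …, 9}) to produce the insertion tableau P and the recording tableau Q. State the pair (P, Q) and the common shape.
P = [1, 2, 3, 5] / [4, 6, 8, 9] / [7];  Q = [1, 2, 3, 7] / [4, 5, 6, 8] / [9];  common shape = (4, 4, 1)

Row-insert the values π_1, π_2, … into P one at a time, bumping the leftmost entry strictly greater than the inserted value down to the next row. The recording tableau Q records, in position (i, j), the step at which that cell was added to P.
  Insert 4 (step 1): P = [4];  Q = [1]
  Insert 7 (step 2): P = [4, 7];  Q = [1, 2]
  Insert 8 (step 3): P = [4, 7, 8];  Q = [1, 2, 3]
  Insert 1 (step 4): P = [1, 7, 8] / [4];  Q = [1, 2, 3] / [4]
  Insert 2 (step 5): P = [1, 2, 8] / [4, 7];  Q = [1, 2, 3] / [4, 5]
  Insert 3 (step 6): P = [1, 2, 3] / [4, 7, 8];  Q = [1, 2, 3] / [4, 5, 6]
  Insert 9 (step 7): P = [1, 2, 3, 9] / [4, 7, 8];  Q = [1, 2, 3, 7] / [4, 5, 6]
  Insert 6 (step 8): P = [1, 2, 3, 6] / [4, 7, 8, 9];  Q = [1, 2, 3, 7] / [4, 5, 6, 8]
  Insert 5 (step 9): P = [1, 2, 3, 5] / [4, 6, 8, 9] / [7];  Q = [1, 2, 3, 7] / [4, 5, 6, 8] / [9]
Final shape: (4, 4, 1).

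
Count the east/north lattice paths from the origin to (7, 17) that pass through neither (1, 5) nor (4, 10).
Number of paths = 154920

Inclusion–exclusion. Total paths: C(24, 7) = 346104. Through P₁: C(6, 1)·C(18, 6) = 111384. Through P₂: C(14, 4)·C(10, 3) = 120120. Since P₁ is strictly southwest of P₂, a monotone path through both must visit P₁ then P₂; paths through both = C(6, 1)·C(8, 3)·C(10, 3) = 40320. Avoid both = 346104 − 111384 − 120120 + 40320 = 154920.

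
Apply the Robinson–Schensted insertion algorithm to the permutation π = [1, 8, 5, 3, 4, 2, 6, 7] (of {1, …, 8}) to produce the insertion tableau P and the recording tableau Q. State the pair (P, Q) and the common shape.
P = [1, 2, 4, 6, 7] / [3] / [5] / [8];  Q = [1, 2, 5, 7, 8] / [3] / [4] / [6];  common shape = (5, 1, 1, 1)

Row-insert the values π_1, π_2, … into P one at a time, bumping the leftmost entry strictly greater than the inserted value down to the next row. The recording tableau Q records, in position (i, j), the step at which that cell was added to P.
  Insert 1 (step 1): P = [1];  Q = [1]
  Insert 8 (step 2): P = [1, 8];  Q = [1, 2]
  Insert 5 (step 3): P = [1, 5] / [8];  Q = [1, 2] / [3]
  Insert 3 (step 4): P = [1, 3] / [5] / [8];  Q = [1, 2] / [3] / [4]
  Insert 4 (step 5): P = [1, 3, 4] / [5] / [8];  Q = [1, 2, 5] / [3] / [4]
  Insert 2 (step 6): P = [1, 2, 4] / [3] / [5] / [8];  Q = [1, 2, 5] / [3] / [4] / [6]
  Insert 6 (step 7): P = [1, 2, 4, 6] / [3] / [5] / [8];  Q = [1, 2, 5, 7] / [3] / [4] / [6]
  Insert 7 (step 8): P = [1, 2, 4, 6, 7] / [3] / [5] / [8];  Q = [1, 2, 5, 7, 8] / [3] / [4] / [6]
Final shape: (5, 1, 1, 1).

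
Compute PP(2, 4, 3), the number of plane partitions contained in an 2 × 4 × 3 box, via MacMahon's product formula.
PP(2, 4, 3) = 490

Evaluate the triple product over i = 1..2, j = 1..4, k = 1..3. The factors are (2/1) · (3/2) · (4/3) · (3/2) · (4/3) · (5/4) · (4/3) · (5/4) · … (24 factors total). The numerators and denominators telescope so the product is an integer; carrying out the multiplication exactly gives PP(2, 4, 3) = 490.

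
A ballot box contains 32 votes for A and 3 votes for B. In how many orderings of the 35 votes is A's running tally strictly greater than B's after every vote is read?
Strict-lead orderings = 5423

Total orderings of the 35 votes with 32 for A: C(35, 32) = 6545. By the Bertrand ballot formula (Cycle Lemma / reflection principle), the number of orderings in which A is strictly ahead of B throughout is (p − q)/(p + q) · C(p + q, p) = (32 − 3)/(32 + 3) · 6545 = 5423.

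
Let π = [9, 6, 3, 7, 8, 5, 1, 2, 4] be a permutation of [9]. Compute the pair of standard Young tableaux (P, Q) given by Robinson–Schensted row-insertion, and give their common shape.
P = [1, 2, 4] / [3, 5, 8] / [6, 7] / [9];  Q = [1, 4, 5] / [2, 6, 9] / [3, 8] / [7];  common shape = (3, 3, 2, 1)

Row-insert the values π_1, π_2, … into P one at a time, bumping the leftmost entry strictly greater than the inserted value down to the next row. The recording tableau Q records, in position (i, j), the step at which that cell was added to P.
  Insert 9 (step 1): P = [9];  Q = [1]
  Insert 6 (step 2): P = [6] / [9];  Q = [1] / [2]
  Insert 3 (step 3): P = [3] / [6] / [9];  Q = [1] / [2] / [3]
  Insert 7 (step 4): P = [3, 7] / [6] / [9];  Q = [1, 4] / [2] / [3]
  Insert 8 (step 5): P = [3, 7, 8] / [6] / [9];  Q = [1, 4, 5] / [2] / [3]
  Insert 5 (step 6): P = [3, 5, 8] / [6, 7] / [9];  Q = [1, 4, 5] / [2, 6] / [3]
  Insert 1 (step 7): P = [1, 5, 8] / [3, 7] / [6] / [9];  Q = [1, 4, 5] / [2, 6] / [3] / [7]
  Insert 2 (step 8): P = [1, 2, 8] / [3, 5] / [6, 7] / [9];  Q = [1, 4, 5] / [2, 6] / [3, 8] / [7]
  Insert 4 (step 9): P = [1, 2, 4] / [3, 5, 8] / [6, 7] / [9];  Q = [1, 4, 5] / [2, 6, 9] / [3, 8] / [7]
Final shape: (3, 3, 2, 1).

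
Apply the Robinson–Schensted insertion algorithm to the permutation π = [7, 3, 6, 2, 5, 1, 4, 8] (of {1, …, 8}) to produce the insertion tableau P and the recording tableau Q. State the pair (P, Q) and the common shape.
P = [1, 4, 8] / [2, 5] / [3, 6] / [7];  Q = [1, 3, 8] / [2, 5] / [4, 7] / [6];  common shape = (3, 2, 2, 1)

Row-insert the values π_1, π_2, … into P one at a time, bumping the leftmost entry strictly greater than the inserted value down to the next row. The recording tableau Q records, in position (i, j), the step at which that cell was added to P.
  Insert 7 (step 1): P = [7];  Q = [1]
  Insert 3 (step 2): P = [3] / [7];  Q = [1] / [2]
  Insert 6 (step 3): P = [3, 6] / [7];  Q = [1, 3] / [2]
  Insert 2 (step 4): P = [2, 6] / [3] / [7];  Q = [1, 3] / [2] / [4]
  Insert 5 (step 5): P = [2, 5] / [3, 6] / [7];  Q = [1, 3] / [2, 5] / [4]
  Insert 1 (step 6): P = [1, 5] / [2, 6] / [3] / [7];  Q = [1, 3] / [2, 5] / [4] / [6]
  Insert 4 (step 7): P = [1, 4] / [2, 5] / [3, 6] / [7];  Q = [1, 3] / [2, 5] / [4, 7] / [6]
  Insert 8 (step 8): P = [1, 4, 8] / [2, 5] / [3, 6] / [7];  Q = [1, 3, 8] / [2, 5] / [4, 7] / [6]
Final shape: (3, 2, 2, 1).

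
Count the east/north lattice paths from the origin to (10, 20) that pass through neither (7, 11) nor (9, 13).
Number of paths = 20591927

Inclusion–exclusion. Total paths: C(30, 10) = 30045015. Through P₁: C(18, 7)·C(12, 3) = 7001280. Through P₂: C(22, 9)·C(8, 1) = 3979360. Since P₁ is strictly southwest of P₂, a monotone path through both must visit P₁ then P₂; paths through both = C(18, 7)·C(4, 2)·C(8, 1) = 1527552. Avoid both = 30045015 − 7001280 − 3979360 + 1527552 = 20591927.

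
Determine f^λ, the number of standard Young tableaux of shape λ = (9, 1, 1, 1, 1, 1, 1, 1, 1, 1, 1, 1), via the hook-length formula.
# SYT of shape (9, 1, 1, 1, 1, 1, 1, 1, 1, 1, 1, 1) = 75582

Hook-length formula: f^λ = n! / Π hook(c), product over all cells c of the Young diagram. For λ = (9, 1, 1, 1, 1, 1, 1, 1, 1, 1, 1, 1), n = 20 boxes. Hook lengths by row (left-to-right, top-to-bottom): [20, 8, 7, 6, 5, 4, 3, 2, 1]; [11]; [10]; [9]; [8]; [7]; [6]; [5]; [4]; [3]; [2]; [1]. Product of hooks = 32188907520000. So f^λ = 20! / 32188907520000 = 2432902008176640000 / 32188907520000 = 75582.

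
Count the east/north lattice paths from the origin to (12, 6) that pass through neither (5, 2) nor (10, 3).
Number of paths = 10034

Inclusion–exclusion. Total paths: C(18, 12) = 18564. Through P₁: C(7, 5)·C(11, 7) = 6930. Through P₂: C(13, 10)·C(5, 2) = 2860. Since P₁ is strictly southwest of P₂, a monotone path through both must visit P₁ then P₂; paths through both = C(7, 5)·C(6, 5)·C(5, 2) = 1260. Avoid both = 18564 − 6930 − 2860 + 1260 = 10034.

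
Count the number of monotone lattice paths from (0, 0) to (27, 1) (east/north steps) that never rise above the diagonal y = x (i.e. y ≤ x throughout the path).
Number of paths = 27

By the reflection principle (André's argument), the number of monotone paths to (27, 1) with n ≤ m that never go above y = x is C(28, 27) − C(28, 28) = 28 − 1 = 27.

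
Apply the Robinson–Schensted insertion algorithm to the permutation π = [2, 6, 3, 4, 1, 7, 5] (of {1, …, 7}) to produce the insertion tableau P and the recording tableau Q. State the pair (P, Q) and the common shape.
P = [1, 3, 4, 5] / [2, 7] / [6];  Q = [1, 2, 4, 6] / [3, 7] / [5];  common shape = (4, 2, 1)

Row-insert the values π_1, π_2, … into P one at a time, bumping the leftmost entry strictly greater than the inserted value down to the next row. The recording tableau Q records, in position (i, j), the step at which that cell was added to P.
  Insert 2 (step 1): P = [2];  Q = [1]
  Insert 6 (step 2): P = [2, 6];  Q = [1, 2]
  Insert 3 (step 3): P = [2, 3] / [6];  Q = [1, 2] / [3]
  Insert 4 (step 4): P = [2, 3, 4] / [6];  Q = [1, 2, 4] / [3]
  Insert 1 (step 5): P = [1, 3, 4] / [2] / [6];  Q = [1, 2, 4] / [3] / [5]
  Insert 7 (step 6): P = [1, 3, 4, 7] / [2] / [6];  Q = [1, 2, 4, 6] / [3] / [5]
  Insert 5 (step 7): P = [1, 3, 4, 5] / [2, 7] / [6];  Q = [1, 2, 4, 6] / [3, 7] / [5]
Final shape: (4, 2, 1).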